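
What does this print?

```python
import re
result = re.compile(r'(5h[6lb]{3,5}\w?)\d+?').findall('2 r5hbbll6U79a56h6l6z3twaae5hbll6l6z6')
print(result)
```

['5hbbll6U', '5hbll6l']

This matches the literal '5h', then 3 to 5 of one of [6lb], then optionally a word character (captured); then one or more of a digit (lazy).
Matches: at [3:12] match '5hbbll6U7', group 1 = '5hbbll6U'; at [27:35] match '5hbll6l6', group 1 = '5hbll6l'.
`findall` collects group 1 from each match (2 total).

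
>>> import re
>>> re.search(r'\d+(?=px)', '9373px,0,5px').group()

'9373'

The `(?=…)`/`(?<=…)` assertion just peeks at neighbouring text; it doesn't advance the match position.
`re.search` scans for the first position where the pattern succeeds.
The match spans [0:4] → '9373'.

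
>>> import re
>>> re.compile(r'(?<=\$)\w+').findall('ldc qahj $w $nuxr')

Lookahead/lookbehind check context without consuming it, so the matched span excludes the asserted characters.
Matches: at [10:11] → 'w'; at [13:17] → 'nuxr'.
No capturing groups, so `findall` returns the 2 full match strings.

['w', 'nuxr']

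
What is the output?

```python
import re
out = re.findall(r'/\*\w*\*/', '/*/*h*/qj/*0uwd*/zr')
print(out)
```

['/*h*/', '/*0uwd*/']

Matches: at [2:7] → '/*h*/'; at [9:17] → '/*0uwd*/'.
No capturing groups, so `findall` returns the 2 full match strings.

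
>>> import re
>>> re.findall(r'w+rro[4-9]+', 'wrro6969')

['wrro6969']

`findall` yields the raw match text (1 of them) because the pattern has no groups.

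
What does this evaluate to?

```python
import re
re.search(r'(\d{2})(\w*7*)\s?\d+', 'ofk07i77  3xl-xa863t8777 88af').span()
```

(3, 8)

The pattern matches exactly 2 of a digit (captured); then zero or more of a word character, then zero or more of the literal '7' (captured); then optionally whitespace; then one or more of a digit.
Unlike `match`, `search` isn't anchored — it looks for the pattern anywhere in the string.
The match spans [3:8] → '07i77'.
Captured: group 1 = '07', group 2 = 'i7'.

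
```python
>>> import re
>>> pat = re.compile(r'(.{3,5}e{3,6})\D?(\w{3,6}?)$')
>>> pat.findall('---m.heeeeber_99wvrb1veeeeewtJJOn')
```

[('vrb1veeeee', 'tJJOn')]

The pattern matches 3 to 5 of any character, then 3 to 6 of the literal 'e' (captured); then optionally a non-digit; then 3 to 6 of a word character (lazy) (captured); then anchored at the end.
Walking the string: at [17:33] match 'vrb1veeeeewtJJOn', groups = ('vrb1veeeee', 'tJJOn').
`findall` packs the 2 group values into a tuple for every match.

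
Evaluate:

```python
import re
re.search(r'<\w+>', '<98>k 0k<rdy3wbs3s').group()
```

'<98>'

Unlike `match`, `search` isn't anchored — it looks for the pattern anywhere in the string.
The match spans [0:4] → '<98>'.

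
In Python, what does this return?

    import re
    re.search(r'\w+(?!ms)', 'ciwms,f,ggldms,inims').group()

Because the assertion is negative and zero-width, positions next to the forbidden text are skipped.
`re.search` scans for the first position where the pattern succeeds.
The match spans [0:5] → 'ciwms'.

'ciwms'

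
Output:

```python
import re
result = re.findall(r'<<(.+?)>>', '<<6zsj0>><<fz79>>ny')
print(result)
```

Because the quantifier is non-greedy, it stops expanding at the earliest point where the rest of the pattern can succeed.
Matches: at [0:9] match '<<6zsj0>>', group 1 = '6zsj0'; at [9:17] match '<<fz79>>', group 1 = 'fz79'.
`findall` collects group 1 from each match (2 total).

['6zsj0', 'fz79']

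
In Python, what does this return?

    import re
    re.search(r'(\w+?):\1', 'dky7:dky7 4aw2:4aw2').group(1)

'dky7'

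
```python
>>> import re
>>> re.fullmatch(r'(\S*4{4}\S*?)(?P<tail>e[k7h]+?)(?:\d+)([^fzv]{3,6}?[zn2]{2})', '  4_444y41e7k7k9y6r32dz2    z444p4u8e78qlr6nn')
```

None

`fullmatch` succeeds only if the pattern covers the string from start to end.
Here the pattern can't cover the whole string, so the call returns None.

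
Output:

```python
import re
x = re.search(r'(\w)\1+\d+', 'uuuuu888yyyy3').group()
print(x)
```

`\1` is not a pattern — it's the concrete string captured by group 1, re-applied verbatim.
Unlike `match`, `search` isn't anchored — it looks for the pattern anywhere in the string.
The match spans [0:8] → 'uuuuu888'.
Captured: group 1 = 'u'.

uuuuu888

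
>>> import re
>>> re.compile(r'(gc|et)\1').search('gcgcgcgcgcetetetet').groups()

('gc',)

`\1` is not a pattern — it's the concrete string captured by group 1, re-applied verbatim.
`re.search` scans for the first position where the pattern succeeds.
The match spans [0:4] → 'gcgc'.
Captured: group 1 = 'gc'.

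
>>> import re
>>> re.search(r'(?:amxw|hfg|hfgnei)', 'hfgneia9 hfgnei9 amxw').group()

`|` is ordered: at each position the engine commits to the first alternative that works.
The match spans [0:3] → 'hfg'.

'hfg'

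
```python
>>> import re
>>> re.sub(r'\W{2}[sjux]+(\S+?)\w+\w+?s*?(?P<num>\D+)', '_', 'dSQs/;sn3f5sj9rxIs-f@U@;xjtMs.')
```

Pattern: exactly 2 of a non-word character, then one or more of one of [sjux]; then one or more of a non-whitespace character (lazy) (captured); then one or more of a word character, then one or more of a word character (lazy), then zero or more of the literal 's' (lazy); then one or more of a non-digit (captured as 'num').
Matches: at [4:30] → '/;sn3f5sj9rxIs-f@U@;xjtMs.'.
Each match is replaced by '_'.

'dSQs_'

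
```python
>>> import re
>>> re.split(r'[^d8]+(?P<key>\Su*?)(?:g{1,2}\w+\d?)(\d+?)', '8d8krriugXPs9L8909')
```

['8d8', 'u', '9', '']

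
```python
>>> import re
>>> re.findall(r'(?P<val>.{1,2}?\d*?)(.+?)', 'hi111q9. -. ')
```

[('h', 'i'), ('1', '1'), ('1', 'q'), ('9', '.'), (' ', '-'), ('.', ' ')]

This matches 1 to 2 of any character (lazy), then zero or more of a digit (lazy) (captured as 'val'); then one or more of any character (lazy) (captured).
Because the quantifier is non-greedy, it stops expanding at the earliest point where the rest of the pattern can succeed.
Walking the string: at [0:2] match 'hi', groups = ('h', 'i'); at [2:4] match '11', groups = ('1', '1'); at [4:6] match '1q', groups = ('1', 'q'); at [6:8] match '9.', groups = ('9', '.'); at [8:10] match ' -', groups = (' ', '-'); ….
2 groups means each result is a tuple of 2 captured strings — 6 here.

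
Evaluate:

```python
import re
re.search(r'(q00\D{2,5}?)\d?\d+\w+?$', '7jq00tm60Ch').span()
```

(2, 11)

Pattern: the literal 'q00', then 2 to 5 of a non-digit (lazy) (captured); then optionally a digit, then one or more of a digit; then one or more of a word character (lazy); then anchored at the end.
Unlike `match`, `search` isn't anchored — it looks for the pattern anywhere in the string.
The match spans [2:11] → 'q00tm60Ch'.
Captured: group 1 = 'q00tm'.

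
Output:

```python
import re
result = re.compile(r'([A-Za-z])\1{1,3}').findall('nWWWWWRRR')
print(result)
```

`\1` has to match the exact text group 1 already captured.
Matches: at [1:5] match 'WWWW', group 1 = 'W'; at [6:9] match 'RRR', group 1 = 'R'.
With a single group, `findall` returns only what that group captured — 2 items.

['W', 'R']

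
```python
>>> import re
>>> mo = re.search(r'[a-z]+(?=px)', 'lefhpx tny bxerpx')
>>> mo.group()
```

'lefh'

Lookahead/lookbehind check context without consuming it, so the matched span excludes the asserted characters.
`search` walks the string left to right and returns the first match it finds.
The match spans [0:4] → 'lefh'.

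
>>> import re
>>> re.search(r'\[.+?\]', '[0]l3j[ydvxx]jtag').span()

With the lazy modifier that quantifier settles for the fewest repetitions that let the rest of the pattern succeed (the atoms after it are unaffected and can still be greedy).
The match spans [0:3] → '[0]'.

(0, 3)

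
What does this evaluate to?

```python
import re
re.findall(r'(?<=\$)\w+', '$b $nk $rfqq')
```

['b', 'nk', 'rfqq']

The positive lookaround only admits positions where the adjacent text matches; those characters stay outside the span.
Scanning left to right: at [1:2] → 'b'; at [4:6] → 'nk'; at [8:12] → 'rfqq'.
With no groups in the pattern, `findall` gives back each whole match — 3 here.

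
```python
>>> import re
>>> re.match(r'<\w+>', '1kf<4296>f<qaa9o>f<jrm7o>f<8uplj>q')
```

None

`re.match` only tries the pattern at the start of the string.
Here the pattern fails at index 0, so the call returns None.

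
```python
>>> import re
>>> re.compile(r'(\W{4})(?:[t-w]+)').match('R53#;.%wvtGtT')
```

With `match`, the pattern is implicitly anchored at the beginning.
Here position 0 doesn't satisfy it, so the call returns None.

None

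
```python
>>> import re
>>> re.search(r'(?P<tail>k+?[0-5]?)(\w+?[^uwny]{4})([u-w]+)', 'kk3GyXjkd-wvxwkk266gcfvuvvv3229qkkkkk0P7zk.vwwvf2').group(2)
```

'k3GyXjkd-'

The match spans [0:12] → 'kk3GyXjkd-wv'.
Captured: group 1 = 'k', group 2 = 'k3GyXjkd-', group 3 = 'wv'.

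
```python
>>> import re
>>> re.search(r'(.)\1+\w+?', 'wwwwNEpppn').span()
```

The backreference `\1` re-matches whatever the first group consumed, character for character.
The match spans [0:5] → 'wwwwN'.

(0, 5)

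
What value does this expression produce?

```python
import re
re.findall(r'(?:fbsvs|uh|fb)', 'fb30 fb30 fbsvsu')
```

`|` is ordered: at each position the engine commits to the first alternative that works.
Scanning left to right: at [0:2] → 'fb'; at [5:7] → 'fb'; at [10:15] → 'fbsvs'.
`findall` yields the raw match text (3 of them) because the pattern has no groups.

['fb', 'fb', 'fbsvs']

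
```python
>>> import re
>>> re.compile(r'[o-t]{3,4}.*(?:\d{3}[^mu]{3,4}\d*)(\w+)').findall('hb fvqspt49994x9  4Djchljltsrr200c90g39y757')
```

Pattern: 3 to 4 of a character in [o-t], then zero or more of any character; then exactly 3 of a digit, then 3 to 4 of any character except [mu], then zero or more of a digit (non-capturing group); then one or more of a word character (captured).
Matches: at [5:43] match 'qspt49994x9  4Djchljltsrr200c90g39y757', group 1 = 'y757'.
With a single group, `findall` returns only what that group captured — 1 item.

['y757']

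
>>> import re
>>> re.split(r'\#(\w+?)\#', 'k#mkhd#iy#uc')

Matches to split on: at [1:7] → '#mkhd#'.
With a capturing group present, the delimiter's captured portion is kept in the result list.

['k', 'mkhd', 'iy#uc']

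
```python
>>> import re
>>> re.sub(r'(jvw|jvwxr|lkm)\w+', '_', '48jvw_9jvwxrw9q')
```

`sub` substitutes '_' at each match site.

'48_'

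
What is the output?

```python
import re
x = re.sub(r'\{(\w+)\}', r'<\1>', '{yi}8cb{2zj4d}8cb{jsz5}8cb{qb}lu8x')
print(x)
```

Each match is replaced using the text its own group 1 captured.

<yi>8cb<2zj4d>8cb<jsz5>8cb<qb>lu8x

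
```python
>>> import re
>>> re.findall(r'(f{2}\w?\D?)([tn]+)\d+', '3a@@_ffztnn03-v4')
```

The pattern matches exactly 2 of a literal 'f', then optionally a word character, then optionally a non-digit (captured); then one or more of one of [tn] (captured); then one or more of a digit.
Walking the string: at [5:13] match 'ffztnn03', groups = ('ffzt', 'nn').
With 2 capturing groups, `findall` returns a 2-tuple per match.

[('ffzt', 'nn')]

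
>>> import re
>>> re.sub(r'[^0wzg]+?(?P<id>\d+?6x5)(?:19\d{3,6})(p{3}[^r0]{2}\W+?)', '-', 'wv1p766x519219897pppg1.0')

Pattern: one or more of any character except [0wzg] (lazy); then one or more of a digit (lazy), then the literal '6x5' (captured as 'id'); then the literal '19', then 3 to 6 of a digit (non-capturing group); then exactly 3 of a literal 'p', then exactly 2 of any character except [r0], then one or more of a non-word character (lazy) (captured).
`sub` substitutes '-' at each match site.

'w-0'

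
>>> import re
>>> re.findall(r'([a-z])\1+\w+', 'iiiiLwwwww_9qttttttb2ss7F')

`\1` has to match the exact text group 1 already captured.
With a single group, `findall` returns only what that group captured — 1 item.

['i']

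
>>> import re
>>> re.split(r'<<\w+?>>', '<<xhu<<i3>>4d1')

['<<xhu', '4d1']

Splitting on the pattern gives 2 pieces.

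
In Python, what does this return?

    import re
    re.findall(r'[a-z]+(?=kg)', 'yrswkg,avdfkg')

The positive lookaround only admits positions where the adjacent text matches; those characters stay outside the span.
Walking the string: at [0:4] → 'yrsw'; at [7:11] → 'avdf'.
No capturing groups, so `findall` returns the 2 full match strings.

['yrsw', 'avdf']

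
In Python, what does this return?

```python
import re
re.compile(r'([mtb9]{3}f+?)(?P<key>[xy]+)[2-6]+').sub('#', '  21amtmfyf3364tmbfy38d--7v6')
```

'  21amtmfyf3364#8d--7v6'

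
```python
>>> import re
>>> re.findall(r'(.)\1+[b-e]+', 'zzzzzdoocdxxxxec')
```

['z', 'o', 'x']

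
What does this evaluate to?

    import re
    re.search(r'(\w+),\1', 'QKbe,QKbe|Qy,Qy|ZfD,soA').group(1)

The backreference `\1` re-matches whatever the first group consumed, character for character.
`re.search` scans for the first position where the pattern succeeds.
The match spans [0:9] → 'QKbe,QKbe'.
Captured: group 1 = 'QKbe'.

'QKbe'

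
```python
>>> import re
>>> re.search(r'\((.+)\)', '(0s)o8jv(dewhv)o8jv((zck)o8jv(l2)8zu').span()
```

(0, 33)

Unlike `match`, `search` isn't anchored — it looks for the pattern anywhere in the string.
The match spans [0:33] → '(0s)o8jv(dewhv)o8jv((zck)o8jv(l2)'.
Captured: group 1 = '0s)o8jv(dewhv)o8jv((zck)o8jv(l2'.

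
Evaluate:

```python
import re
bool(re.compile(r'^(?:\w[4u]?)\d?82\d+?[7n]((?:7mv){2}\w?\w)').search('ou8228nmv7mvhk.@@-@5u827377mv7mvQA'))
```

Pattern: anchored at the start of the string; then a word character, then optionally one of [4u] (non-capturing group); then optionally a digit, then the literal '82', then one or more of a digit (lazy); then one of [7n]; then the literal '7mv' repeated 2 times, then optionally a word character, then a word character (captured).
`search` walks the string left to right and returns the first match it finds.
Here no position works, so the call returns None, and `bool(None)` is False.

False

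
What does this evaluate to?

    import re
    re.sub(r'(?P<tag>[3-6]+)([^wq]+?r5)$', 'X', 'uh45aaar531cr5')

Every occurrence is swapped for 'X'.

'uhX'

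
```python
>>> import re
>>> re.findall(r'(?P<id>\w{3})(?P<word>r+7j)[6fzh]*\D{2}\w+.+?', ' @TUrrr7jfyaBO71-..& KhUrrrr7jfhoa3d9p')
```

[('TUr', 'rr7j'), ('KhU', 'rrrr7j')]

Pattern: exactly 3 of a word character (captured as 'id'); then one or more of the literal 'r', then the literal '7j' (captured as 'word'); then zero or more of one of [6fzh], then exactly 2 of a non-digit, then one or more of a word character; then one or more of any character (lazy).
A `+?`/`*?`/`{m,n}?` starts at its minimum and grows only as far as needed for what follows to match.
Matches: at [2:17] match 'TUrrr7jfyaBO71-', groups = ('TUr', 'rr7j'); at [21:38] match 'KhUrrrr7jfhoa3d9p', groups = ('KhU', 'rrrr7j').
2 groups means each result is a tuple of 2 captured strings — 2 here.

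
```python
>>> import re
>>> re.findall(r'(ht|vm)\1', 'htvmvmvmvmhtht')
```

['vm', 'vm', 'ht']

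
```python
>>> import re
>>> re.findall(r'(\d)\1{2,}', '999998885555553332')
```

['9', '8', '5', '3']

The backreference `\1` re-matches whatever the first group consumed, character for character.
Walking the string: at [0:5] match '99999', group 1 = '9'; at [5:8] match '888', group 1 = '8'; at [8:14] match '555555', group 1 = '5'; at [14:17] match '333', group 1 = '3'.
`findall` collects group 1 from each match (4 total).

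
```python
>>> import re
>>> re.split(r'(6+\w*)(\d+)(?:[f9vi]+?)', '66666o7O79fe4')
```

['', '66666o7O7', '9', 'e4']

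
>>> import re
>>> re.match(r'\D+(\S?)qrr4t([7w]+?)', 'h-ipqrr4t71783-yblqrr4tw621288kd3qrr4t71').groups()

('', '7')

The match spans [0:10] → 'h-ipqrr4t7'.
Captured: group 1 = '', group 2 = '7'.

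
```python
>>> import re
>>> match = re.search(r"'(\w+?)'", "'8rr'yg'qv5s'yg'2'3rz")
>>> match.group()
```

"'8rr'"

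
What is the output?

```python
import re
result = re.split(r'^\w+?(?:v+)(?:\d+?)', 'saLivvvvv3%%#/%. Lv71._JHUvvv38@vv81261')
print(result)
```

Pattern: anchored at the start of the string; then one or more of a word character (lazy); then one or more of a literal 'v' (non-capturing group); then one or more of a digit (lazy) (non-capturing group).
Matches to split on: at [0:10] → 'saLivvvvv3'.
`split` removes every match and returns the 2 fragments in between.

['', '%%#/%. Lv71._JHUvvv38@vv81261']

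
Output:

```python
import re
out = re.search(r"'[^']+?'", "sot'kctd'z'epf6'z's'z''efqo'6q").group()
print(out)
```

'kctd'

The match spans [3:9] → "'kctd'".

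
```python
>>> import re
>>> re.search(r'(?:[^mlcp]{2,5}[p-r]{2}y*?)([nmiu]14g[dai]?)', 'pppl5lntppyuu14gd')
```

None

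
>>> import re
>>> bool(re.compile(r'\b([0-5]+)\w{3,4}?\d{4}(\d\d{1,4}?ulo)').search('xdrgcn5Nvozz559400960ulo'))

Here the pattern never matches, so the call returns None, and `bool(None)` is False.

False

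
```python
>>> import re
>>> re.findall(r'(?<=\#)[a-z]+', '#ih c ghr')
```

['ih']

The `(?=…)`/`(?<=…)` assertion just peeks at neighbouring text; it doesn't advance the match position.
Walking the string: at [1:3] → 'ih'.
Since nothing is captured, `findall` lists the 1 matched substring directly.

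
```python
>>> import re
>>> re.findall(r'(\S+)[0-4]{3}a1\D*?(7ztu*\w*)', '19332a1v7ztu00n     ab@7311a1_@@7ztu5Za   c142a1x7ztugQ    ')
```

Pattern: one or more of a non-whitespace character (captured); then exactly 3 of a character in [0-4], then the literal 'a1', then zero or more of a non-digit (lazy); then the literal '7zt', then zero or more of the literal 'u', then zero or more of a word character (captured).
Multiple groups make `findall` return tuples — one 2-tuple for each match.

[('19', '7ztu00n'), ('ab@7', '7ztu5Za'), ('c', '7ztugQ')]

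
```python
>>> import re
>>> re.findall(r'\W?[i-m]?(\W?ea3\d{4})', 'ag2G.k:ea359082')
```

This matches optionally a non-word character, then optionally a character in [i-m]; then optionally a non-word character, then the literal 'ea3', then exactly 4 of a digit (captured).
Matches: at [4:14] match '.k:ea35908', group 1 = ':ea35908'.
`findall` collects group 1 from the one match (1 total).

[':ea35908']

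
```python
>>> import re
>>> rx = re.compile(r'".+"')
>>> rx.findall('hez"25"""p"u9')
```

['"25"""p"']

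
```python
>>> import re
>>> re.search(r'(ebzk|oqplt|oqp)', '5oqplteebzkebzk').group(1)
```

'oqplt'

The match spans [1:6] → 'oqplt'.
Captured: group 1 = 'oqplt'.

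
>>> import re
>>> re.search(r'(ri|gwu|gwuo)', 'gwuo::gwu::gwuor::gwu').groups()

('gwu',)

The match spans [0:3] → 'gwu'.
Captured: group 1 = 'gwu'.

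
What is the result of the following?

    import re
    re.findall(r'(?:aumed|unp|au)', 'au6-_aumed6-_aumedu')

`|` is ordered: at each position the engine commits to the first alternative that works.
No capturing groups, so `findall` returns the 3 full match strings.

['au', 'aumed', 'aumed']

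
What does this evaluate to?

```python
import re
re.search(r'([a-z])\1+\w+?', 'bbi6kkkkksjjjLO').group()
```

A backreference is literal: `\1` must see the identical characters the first group matched.
`search` walks the string left to right and returns the first match it finds.
The match spans [0:3] → 'bbi'.
Captured: group 1 = 'b'.

'bbi'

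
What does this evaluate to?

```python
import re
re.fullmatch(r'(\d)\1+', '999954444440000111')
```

None

After group 1 captures some text, `\1` only succeeds where that same text appears again.
`fullmatch` succeeds only if the pattern covers the string from start to end.
Here there's no way to consume every character, so the call returns None.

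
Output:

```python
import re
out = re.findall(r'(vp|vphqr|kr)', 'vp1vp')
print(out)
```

['vp', 'vp']

Scanning left to right: at [0:2] match 'vp', group 1 = 'vp'; at [3:5] match 'vp', group 1 = 'vp'.
`findall` collects group 1 from each match (2 total).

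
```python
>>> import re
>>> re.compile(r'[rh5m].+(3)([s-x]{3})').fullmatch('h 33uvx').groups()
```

('3', 'uvx')

The match spans [0:7] → 'h 33uvx'.
Captured: group 1 = '3', group 2 = 'uvx'.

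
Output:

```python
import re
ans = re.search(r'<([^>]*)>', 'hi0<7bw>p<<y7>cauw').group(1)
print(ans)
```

7bw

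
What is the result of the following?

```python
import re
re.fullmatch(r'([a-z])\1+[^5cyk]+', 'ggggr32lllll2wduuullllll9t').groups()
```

`\1` has to match the exact text group 1 already captured.
`fullmatch` succeeds only if the pattern covers the string from start to end.
The match spans [0:26] → 'ggggr32lllll2wduuullllll9t'.
Captured: group 1 = 'g'.

('g',)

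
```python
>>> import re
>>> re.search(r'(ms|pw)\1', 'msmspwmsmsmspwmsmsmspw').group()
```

'msms'

A backreference is literal: `\1` must see the identical characters the first group matched.
The match spans [0:4] → 'msms'.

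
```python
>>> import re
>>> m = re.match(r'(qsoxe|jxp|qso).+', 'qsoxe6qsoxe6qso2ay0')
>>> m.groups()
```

The regex engine tests alternatives in the order written; an earlier branch that matches wins even if a later one would match more.
`match` is anchored at position 0; if the pattern doesn't fit there, it returns None.
The match spans [0:19] → 'qsoxe6qsoxe6qso2ay0'.
Captured: group 1 = 'qsoxe'.

('qsoxe',)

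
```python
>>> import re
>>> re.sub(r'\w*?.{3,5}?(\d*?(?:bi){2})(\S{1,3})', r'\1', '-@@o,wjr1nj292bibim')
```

The pattern matches zero or more of a word character (lazy), then 3 to 5 of any character (lazy); then zero or more of a digit (lazy), then the literal 'bi' repeated 2 times (captured); then 1 to 3 of a non-whitespace character (captured).
A `+?`/`*?`/`{m,n}?` starts at its minimum and grows only as far as needed for what follows to match.
Matches: at [5:19] → 'wjr1nj292bibim'.
Each match is replaced using the text its own group 1 captured.

'-@@o,292bibi'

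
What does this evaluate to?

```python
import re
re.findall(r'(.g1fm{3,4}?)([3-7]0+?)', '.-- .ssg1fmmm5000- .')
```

Pattern: any character, then the literal 'g1f', then 3 to 4 of the literal 'm' (lazy) (captured); then a character in [3-7], then one or more of a literal '0' (lazy) (captured).
Scanning left to right: at [6:15] match 'sg1fmmm50', groups = ('sg1fmmm', '50').
2 groups means the one result is a tuple of 2 captured strings — 1 here.

[('sg1fmmm', '50')]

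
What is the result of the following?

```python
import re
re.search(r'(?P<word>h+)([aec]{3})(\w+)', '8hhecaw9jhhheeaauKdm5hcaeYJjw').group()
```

'hhecaw9jhhheeaauKdm5hcaeYJjw'

The pattern matches one or more of a literal 'h' (captured as 'word'); then exactly 3 of one of [aec] (captured); then one or more of a word character (captured).
Unlike `match`, `search` isn't anchored — it looks for the pattern anywhere in the string.
The match spans [1:29] → 'hhecaw9jhhheeaauKdm5hcaeYJjw'.
Captured: group 1 = 'hh', group 2 = 'eca', group 3 = 'w9jhhheeaauKdm5hcaeYJjw'.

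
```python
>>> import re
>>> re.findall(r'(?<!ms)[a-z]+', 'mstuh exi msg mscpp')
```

['mstuh', 'exi', 'msg', 'mscpp']

A negative assertion filters positions out without eating any characters.
Walking the string: at [0:5] → 'mstuh'; at [6:9] → 'exi'; at [10:13] → 'msg'; at [14:19] → 'mscpp'.
No capturing groups, so `findall` returns the 4 full match strings.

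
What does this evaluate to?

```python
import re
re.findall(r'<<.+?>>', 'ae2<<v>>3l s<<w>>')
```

['<<v>>', '<<w>>']

With the lazy modifier that quantifier settles for the fewest repetitions that let the rest of the pattern succeed (the atoms after it are unaffected and can still be greedy).
Scanning left to right: at [3:8] → '<<v>>'; at [12:17] → '<<w>>'.
With no groups in the pattern, `findall` gives back each whole match — 2 here.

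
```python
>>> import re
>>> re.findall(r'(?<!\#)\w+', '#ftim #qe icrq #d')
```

['tim', 'e', 'icrq']

`(?!…)`/`(?<!…)` only lets a position through if the neighbouring text does NOT match; no characters are consumed.
Matches: at [2:5] → 'tim'; at [8:9] → 'e'; at [10:14] → 'icrq'.
Since nothing is captured, `findall` lists the 3 matched substrings directly.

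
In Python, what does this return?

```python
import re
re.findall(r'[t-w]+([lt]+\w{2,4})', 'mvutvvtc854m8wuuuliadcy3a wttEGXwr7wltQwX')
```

Pattern: one or more of a character in [t-w]; then one or more of one of [lt], then 2 to 4 of a word character (captured).
Walking the string: at [1:11] match 'vutvvtc854', group 1 = 'tc854'; at [13:22] match 'wuuuliadc', group 1 = 'liadc'; at [26:33] match 'wttEGXw', group 1 = 'tEGXw'; at [35:41] match 'wltQwX', group 1 = 'ltQwX'.
One capturing group, so `findall` returns just the captured substring from each match — 4 in all.

['tc854', 'liadc', 'tEGXw', 'ltQwX']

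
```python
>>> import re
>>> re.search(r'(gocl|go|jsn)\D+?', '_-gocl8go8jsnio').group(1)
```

`re.search` scans for the first position where the pattern succeeds.
The match spans [2:5] → 'goc'.
Captured: group 1 = 'go'.

'go'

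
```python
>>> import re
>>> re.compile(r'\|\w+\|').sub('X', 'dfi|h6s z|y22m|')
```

`sub` substitutes 'X' at each match site.

'dfi|h6s zX'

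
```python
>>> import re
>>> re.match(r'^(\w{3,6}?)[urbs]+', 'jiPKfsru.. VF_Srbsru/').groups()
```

('jiPKf',)

This matches anchored at the start of the string; then 3 to 6 of a word character (lazy) (captured); then one or more of one of [urbs].
The `?` after the quantifier makes it lazy — it takes as little as possible before letting the rest of the pattern try.
With `match`, the pattern is implicitly anchored at the beginning.
The match spans [0:8] → 'jiPKfsru'.
Captured: group 1 = 'jiPKf'.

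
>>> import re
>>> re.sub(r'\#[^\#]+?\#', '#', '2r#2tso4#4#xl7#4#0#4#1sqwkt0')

Matches: at [2:9] → '#2tso4#'; at [10:15] → '#xl7#'; at [16:19] → '#0#'.
Each match is replaced by '#'.

'2r#4#4#4#1sqwkt0'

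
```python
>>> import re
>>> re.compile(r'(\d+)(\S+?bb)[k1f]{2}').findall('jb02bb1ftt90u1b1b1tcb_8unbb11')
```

[('02', 'bb1ftt90u1b1b1tcb_8unbb')]

The pattern matches one or more of a digit (captured); then one or more of a non-whitespace character (lazy), then the literal 'bb' (captured); then exactly 2 of one of [k1f].
With 2 capturing groups, `findall` returns a 2-tuple per match.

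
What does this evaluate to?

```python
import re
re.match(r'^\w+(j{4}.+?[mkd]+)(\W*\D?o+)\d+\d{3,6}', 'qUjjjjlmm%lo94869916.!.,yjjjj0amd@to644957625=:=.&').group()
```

'qUjjjjlmm%lo94869916'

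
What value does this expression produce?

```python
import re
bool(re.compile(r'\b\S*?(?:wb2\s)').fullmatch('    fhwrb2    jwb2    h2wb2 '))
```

The pattern matches a word boundary (`\b`, zero-width); then zero or more of a non-whitespace character (lazy); then the literal 'wb2', then whitespace (non-capturing group).
`fullmatch` succeeds only if the pattern covers the string from start to end.
Here the pattern can't cover the whole string, so the call returns None, and `bool(None)` is False.

False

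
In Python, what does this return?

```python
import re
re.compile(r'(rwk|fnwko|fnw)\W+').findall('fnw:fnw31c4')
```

['fnw']

Matches: at [0:4] match 'fnw:', group 1 = 'fnw'.
One capturing group, so `findall` returns just the captured substring from the one match — 1 in all.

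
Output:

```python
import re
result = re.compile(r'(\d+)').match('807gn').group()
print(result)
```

807

Pattern: one or more of a digit (captured).
With `match`, the pattern is implicitly anchored at the beginning.
The match spans [0:3] → '807'.
Captured: group 1 = '807'.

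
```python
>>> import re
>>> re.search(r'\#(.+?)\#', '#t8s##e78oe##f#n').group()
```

The match spans [0:5] → '#t8s#'.

'#t8s#'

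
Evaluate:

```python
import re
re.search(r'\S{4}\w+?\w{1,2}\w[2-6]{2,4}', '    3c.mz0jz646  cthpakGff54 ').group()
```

The pattern matches exactly 4 of a non-whitespace character; then one or more of a word character (lazy); then 1 to 2 of a word character, then a word character, then 2 to 4 of a character in [2-6].
`search` walks the string left to right and returns the first match it finds.
The match spans [4:15] → '3c.mz0jz646'.

'3c.mz0jz646'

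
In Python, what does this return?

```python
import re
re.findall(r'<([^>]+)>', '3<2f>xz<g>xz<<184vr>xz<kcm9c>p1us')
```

Walking the string: at [1:5] match '<2f>', group 1 = '2f'; at [7:10] match '<g>', group 1 = 'g'; at [12:20] match '<<184vr>', group 1 = '<184vr'; at [22:29] match '<kcm9c>', group 1 = 'kcm9c'.
One capturing group, so `findall` returns just the captured substring from each match — 4 in all.

['2f', 'g', '<184vr', 'kcm9c']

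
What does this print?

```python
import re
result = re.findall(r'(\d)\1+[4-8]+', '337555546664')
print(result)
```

['3']

After group 1 captures some text, `\1` only succeeds where that same text appears again.
Scanning left to right: at [0:12] match '337555546664', group 1 = '3'.
`findall` collects group 1 from the one match (1 total).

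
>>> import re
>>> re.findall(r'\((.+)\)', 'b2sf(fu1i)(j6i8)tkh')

One capturing group, so `findall` returns just the captured substring from the one match — 1 in all.

['fu1i)(j6i8']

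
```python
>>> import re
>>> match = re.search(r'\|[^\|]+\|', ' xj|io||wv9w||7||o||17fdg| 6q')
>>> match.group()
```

Unlike `match`, `search` isn't anchored — it looks for the pattern anywhere in the string.
The match spans [3:7] → '|io|'.

'|io|'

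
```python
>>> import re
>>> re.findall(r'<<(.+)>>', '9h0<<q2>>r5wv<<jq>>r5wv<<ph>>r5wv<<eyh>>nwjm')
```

Scanning left to right: at [3:40] match '<<q2>>r5wv<<jq>>r5wv<<ph>>r5wv<<eyh>>', group 1 = 'q2>>r5wv<<jq>>r5wv<<ph>>r5wv<<eyh'.
`findall` collects group 1 from the one match (1 total).

['q2>>r5wv<<jq>>r5wv<<ph>>r5wv<<eyh']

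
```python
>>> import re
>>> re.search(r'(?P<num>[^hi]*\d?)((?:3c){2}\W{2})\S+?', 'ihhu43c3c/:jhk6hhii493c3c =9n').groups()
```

The pattern matches zero or more of any character except [hi], then optionally a digit (captured as 'num'); then the literal '3c' repeated 2 times, then exactly 2 of a non-word character (captured); then one or more of a non-whitespace character (lazy).
Lazy quantifiers expand one character at a time until the remainder of the pattern can match.
Unlike `match`, `search` isn't anchored — it looks for the pattern anywhere in the string.
The match spans [3:12] → 'u43c3c/:j'.
Captured: group 1 = 'u4', group 2 = '3c3c/:'.

('u4', '3c3c/:')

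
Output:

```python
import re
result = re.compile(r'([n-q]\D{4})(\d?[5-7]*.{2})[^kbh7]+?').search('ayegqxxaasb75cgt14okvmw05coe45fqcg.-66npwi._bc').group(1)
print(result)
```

The match spans [18:28] → 'okvmw05coe'.
Captured: group 1 = 'okvmw', group 2 = '05co'.

okvmw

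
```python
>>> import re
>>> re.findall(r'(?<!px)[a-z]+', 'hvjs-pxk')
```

The negative lookaround is zero-width — it rules out positions where the adjacent text would match, without consuming anything.
Scanning left to right: at [0:4] → 'hvjs'; at [5:8] → 'pxk'.
Since nothing is captured, `findall` lists the 2 matched substrings directly.

['hvjs', 'pxk']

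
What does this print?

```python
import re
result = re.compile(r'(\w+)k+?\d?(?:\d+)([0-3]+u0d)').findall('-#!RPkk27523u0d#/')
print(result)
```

[('RPk', '3u0d')]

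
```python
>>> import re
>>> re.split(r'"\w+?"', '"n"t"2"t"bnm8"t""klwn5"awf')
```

Matches to split on: at [0:3] → '"n"'; at [4:7] → '"2"'; at [8:14] → '"bnm8"'; at [16:23] → '"klwn5"'.
`split` removes every match and returns the 5 fragments in between.

['', 't', 't', 't"', 'awf']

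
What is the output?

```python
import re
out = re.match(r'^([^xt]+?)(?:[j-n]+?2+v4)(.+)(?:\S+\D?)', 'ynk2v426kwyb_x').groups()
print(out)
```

The pattern matches anchored at the start of the string; then one or more of any character except [xt] (lazy) (captured); then one or more of a character in [j-n] (lazy), then one or more of the literal '2', then the literal 'v4' (non-capturing group); then one or more of any character (captured); then one or more of a non-whitespace character, then optionally a non-digit (non-capturing group).
A non-greedy quantifier consumes as few characters as it can — just enough that the remainder of the pattern still matches from where it stops; whatever follows it matches normally.
With `match`, the pattern is implicitly anchored at the beginning.
The match spans [0:14] → 'ynk2v426kwyb_x'.
Captured: group 1 = 'y', group 2 = '26kwyb_'.

('y', '26kwyb_')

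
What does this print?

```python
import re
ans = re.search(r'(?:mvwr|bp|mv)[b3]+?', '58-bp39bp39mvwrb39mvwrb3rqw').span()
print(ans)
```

The match spans [3:6] → 'bp3'.

(3, 6)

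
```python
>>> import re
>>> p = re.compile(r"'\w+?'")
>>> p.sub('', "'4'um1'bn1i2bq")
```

Each match is replaced by ''.

"um1'bn1i2bq"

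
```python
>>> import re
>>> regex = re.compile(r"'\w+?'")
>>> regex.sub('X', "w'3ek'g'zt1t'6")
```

'wXgX6'

Matches: at [1:6] → "'3ek'"; at [7:13] → "'zt1t'".
`sub` substitutes 'X' at each match site.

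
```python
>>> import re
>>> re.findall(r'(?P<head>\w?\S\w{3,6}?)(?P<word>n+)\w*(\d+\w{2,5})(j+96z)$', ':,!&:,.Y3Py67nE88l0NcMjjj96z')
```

[('.Y3Py67', 'n', '0NcMjj', 'j96z')]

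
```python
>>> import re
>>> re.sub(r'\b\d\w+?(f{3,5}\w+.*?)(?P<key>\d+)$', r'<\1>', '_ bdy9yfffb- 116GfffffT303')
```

'_ bdy9yfffb- <fffffT30>'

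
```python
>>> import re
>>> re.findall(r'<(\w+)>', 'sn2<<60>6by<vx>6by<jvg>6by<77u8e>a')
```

Walking the string: at [4:8] match '<60>', group 1 = '60'; at [11:15] match '<vx>', group 1 = 'vx'; at [18:23] match '<jvg>', group 1 = 'jvg'; at [26:33] match '<77u8e>', group 1 = '77u8e'.
Because there's exactly one group, `findall` drops the full match and keeps group 1 from each hit.

['60', 'vx', 'jvg', '77u8e']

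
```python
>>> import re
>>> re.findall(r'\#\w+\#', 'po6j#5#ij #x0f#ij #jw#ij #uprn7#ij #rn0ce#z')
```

Matches: at [4:7] → '#5#'; at [10:15] → '#x0f#'; at [18:22] → '#jw#'; at [25:32] → '#uprn7#'; at [35:42] → '#rn0ce#'.
With no groups in the pattern, `findall` gives back each whole match — 5 here.

['#5#', '#x0f#', '#jw#', '#uprn7#', '#rn0ce#']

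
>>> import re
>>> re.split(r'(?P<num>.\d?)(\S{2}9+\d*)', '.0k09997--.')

Because the pattern has a capturing group, `split` also inserts each captured text between the pieces.

['', '.0', 'k09997', '--.']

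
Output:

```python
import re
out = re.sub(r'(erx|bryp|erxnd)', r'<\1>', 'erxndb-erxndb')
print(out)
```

Alternation tries branches left to right and keeps the first one that lets the overall match succeed at that position.
Matches: at [0:3] → 'erx'; at [7:10] → 'erx'.
The replacement refers to a captured group, so each match is rewritten using its own captured text.

<erx>ndb-<erx>ndb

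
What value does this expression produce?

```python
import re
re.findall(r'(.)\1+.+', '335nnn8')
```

The backreference `\1` re-matches whatever the first group consumed, character for character.
One capturing group, so `findall` returns just the captured substring from the one match — 1 in all.

['3']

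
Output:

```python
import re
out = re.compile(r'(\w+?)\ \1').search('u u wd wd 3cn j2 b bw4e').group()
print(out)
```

u u

After group 1 captures some text, `\1` only succeeds where that same text appears again.
`search` walks the string left to right and returns the first match it finds.
The match spans [0:3] → 'u u'.
Captured: group 1 = 'u'.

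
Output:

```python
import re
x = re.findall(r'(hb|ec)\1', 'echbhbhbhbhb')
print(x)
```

['hb', 'hb']

A backreference is literal: `\1` must see the identical characters the first group matched.
With a single group, `findall` returns only what that group captured — 2 items.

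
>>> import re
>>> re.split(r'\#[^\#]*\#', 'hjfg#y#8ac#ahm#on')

['hjfg', '8ac', 'on']

Matches to split on: at [4:7] → '#y#'; at [10:15] → '#ahm#'.
Each match becomes a cut point; 3 segments remain.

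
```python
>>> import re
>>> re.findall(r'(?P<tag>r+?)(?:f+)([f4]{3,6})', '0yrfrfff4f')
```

Multiple groups make `findall` return tuples — one 2-tuple for the one match.

[('r', 'f4f')]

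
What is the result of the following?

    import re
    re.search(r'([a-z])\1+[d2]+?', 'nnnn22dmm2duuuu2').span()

(0, 5)

The backreference `\1` re-matches whatever the first group consumed, character for character.
Unlike `match`, `search` isn't anchored — it looks for the pattern anywhere in the string.
The match spans [0:5] → 'nnnn2'.
Captured: group 1 = 'n'.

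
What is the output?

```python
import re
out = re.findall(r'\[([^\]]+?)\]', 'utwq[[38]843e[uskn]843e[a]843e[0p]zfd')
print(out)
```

['[38', 'uskn', 'a', '0p']

Scanning left to right: at [4:9] match '[[38]', group 1 = '[38'; at [13:19] match '[uskn]', group 1 = 'uskn'; at [23:26] match '[a]', group 1 = 'a'; at [30:34] match '[0p]', group 1 = '0p'.
`findall` collects group 1 from each match (4 total).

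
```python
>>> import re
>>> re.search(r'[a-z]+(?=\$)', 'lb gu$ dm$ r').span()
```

The lookaround is zero-width — it requires the adjacent text to match without consuming it, so the asserted text isn't part of the match.
The match spans [3:5] → 'gu'.

(3, 5)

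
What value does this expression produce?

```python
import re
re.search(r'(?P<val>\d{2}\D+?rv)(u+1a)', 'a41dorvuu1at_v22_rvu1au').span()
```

This matches exactly 2 of a digit, then one or more of a non-digit (lazy), then the literal 'rv' (captured as 'val'); then one or more of the literal 'u', then the literal '1a' (captured).
`search` walks the string left to right and returns the first match it finds.
The match spans [1:11] → '41dorvuu1a'.
Captured: group 1 = '41dorv', group 2 = 'uu1a'.

(1, 11)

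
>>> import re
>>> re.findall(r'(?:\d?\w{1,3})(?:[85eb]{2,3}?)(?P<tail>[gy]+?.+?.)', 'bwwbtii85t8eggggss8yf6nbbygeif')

['ggg', 'yge']

With the lazy modifier that quantifier settles for the fewest repetitions that let the rest of the pattern succeed (the atoms after it are unaffected and can still be greedy).
With a single group, `findall` returns only what that group captured — 2 items.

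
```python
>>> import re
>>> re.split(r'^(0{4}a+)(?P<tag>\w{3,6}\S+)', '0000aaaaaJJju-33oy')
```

['', '0000aaaaa', 'JJju-33oy', '']

Pattern: anchored at the start of the string; then exactly 4 of the literal '0', then one or more of a literal 'a' (captured); then 3 to 6 of a word character, then one or more of a non-whitespace character (captured as 'tag').
Matches to split on: at [0:18] → '0000aaaaaJJju-33oy'.
With a capturing group present, the delimiter's captured portion is kept in the result list.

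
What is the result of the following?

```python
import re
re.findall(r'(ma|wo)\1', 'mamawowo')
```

['ma', 'wo']

`\1` is not a pattern — it's the concrete string captured by group 1, re-applied verbatim.
Scanning left to right: at [0:4] match 'mama', group 1 = 'ma'; at [4:8] match 'wowo', group 1 = 'wo'.
Because there's exactly one group, `findall` drops the full match and keeps group 1 from each hit.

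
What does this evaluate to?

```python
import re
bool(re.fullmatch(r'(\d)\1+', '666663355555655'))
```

A backreference is literal: `\1` must see the identical characters the first group matched.
`re.fullmatch` requires the pattern to consume the entire string.
Here the pattern can't cover the whole string, so the call returns None, and `bool(None)` is False.

False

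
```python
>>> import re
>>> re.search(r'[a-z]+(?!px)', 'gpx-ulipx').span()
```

(0, 3)

The negative lookaround is zero-width — it rules out positions where the adjacent text would match, without consuming anything.
`re.search` tries every starting position until one works.
The match spans [0:3] → 'gpx'.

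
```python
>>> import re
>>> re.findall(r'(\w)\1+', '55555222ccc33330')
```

`\1` has to match the exact text group 1 already captured.
With a single group, `findall` returns only what that group captured — 4 items.

['5', '2', 'c', '3']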